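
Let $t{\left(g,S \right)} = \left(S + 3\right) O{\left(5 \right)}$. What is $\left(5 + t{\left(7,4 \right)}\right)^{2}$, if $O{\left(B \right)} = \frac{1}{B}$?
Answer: $\frac{1024}{25} \approx 40.96$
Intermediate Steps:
$t{\left(g,S \right)} = \frac{3}{5} + \frac{S}{5}$ ($t{\left(g,S \right)} = \frac{S + 3}{5} = \left(3 + S\right) \frac{1}{5} = \frac{3}{5} + \frac{S}{5}$)
$\left(5 + t{\left(7,4 \right)}\right)^{2} = \left(5 + \left(\frac{3}{5} + \frac{1}{5} \cdot 4\right)\right)^{2} = \left(5 + \left(\frac{3}{5} + \frac{4}{5}\right)\right)^{2} = \left(5 + \frac{7}{5}\right)^{2} = \left(\frac{32}{5}\right)^{2} = \frac{1024}{25}$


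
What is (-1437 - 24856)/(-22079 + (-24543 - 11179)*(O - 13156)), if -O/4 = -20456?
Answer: 26293/2452980375 ≈ 1.0719e-5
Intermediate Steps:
O = 81824 (O = -4*(-20456) = 81824)
(-1437 - 24856)/(-22079 + (-24543 - 11179)*(O - 13156)) = (-1437 - 24856)/(-22079 + (-24543 - 11179)*(81824 - 13156)) = -26293/(-22079 - 35722*68668) = -26293/(-22079 - 2452958296) = -26293/(-2452980375) = -26293*(-1/2452980375) = 26293/2452980375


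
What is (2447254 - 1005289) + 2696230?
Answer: 4138195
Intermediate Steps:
(2447254 - 1005289) + 2696230 = 1441965 + 2696230 = 4138195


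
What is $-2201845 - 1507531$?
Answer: $-3709376$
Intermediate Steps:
$-2201845 - 1507531 = -3709376$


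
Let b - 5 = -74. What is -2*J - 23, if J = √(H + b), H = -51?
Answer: -23 - 4*I*√30 ≈ -23.0 - 21.909*I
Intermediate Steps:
b = -69 (b = 5 - 74 = -69)
J = 2*I*√30 (J = √(-51 - 69) = √(-120) = 2*I*√30 ≈ 10.954*I)
-2*J - 23 = -4*I*√30 - 23 = -23 - 4*I*√30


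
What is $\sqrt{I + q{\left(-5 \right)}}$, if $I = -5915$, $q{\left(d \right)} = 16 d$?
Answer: $i \sqrt{5995} \approx 77.427 i$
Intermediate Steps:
$\sqrt{I + q{\left(-5 \right)}} = \sqrt{-5915 + 16 \left(-5\right)} = \sqrt{-5915 - 80} = \sqrt{-5995} = i \sqrt{5995}$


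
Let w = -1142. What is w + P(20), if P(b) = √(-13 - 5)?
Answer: -1142 + 3*I*√2 ≈ -1142.0 + 4.2426*I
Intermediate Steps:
P(b) = 3*I*√2 (P(b) = √(-18) = 3*I*√2)
w + P(20) = -1142 + 3*I*√2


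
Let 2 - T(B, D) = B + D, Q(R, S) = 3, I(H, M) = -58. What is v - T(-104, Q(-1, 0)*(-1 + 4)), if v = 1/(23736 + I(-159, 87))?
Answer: -2296765/23678 ≈ -97.000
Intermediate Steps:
T(B, D) = 2 - B - D (T(B, D) = 2 - (B + D) = 2 + (-B - D) = 2 - B - D)
v = 1/23678 (v = 1/(23736 - 58) = 1/23678 ≈ 4.2233e-5)
v - T(-104, Q(-1, 0)*(-1 + 4)) = 1/23678 - (2 - 1*(-104) - 3*(-1 + 4)) = 1/23678 - (2 + 104 - 3*3) = 1/23678 - (2 + 104 - 1*9) = 1/23678 - (2 + 104 - 9) = 1/23678 - 1*97 = 1/23678 - 97 = -2296765/23678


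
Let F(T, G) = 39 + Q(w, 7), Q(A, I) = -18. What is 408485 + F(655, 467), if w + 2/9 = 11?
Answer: 408506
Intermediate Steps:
w = 97/9 (w = -2/9 + 11 = 97/9 ≈ 10.778)
F(T, G) = 21 (F(T, G) = 39 - 18 = 21)
408485 + F(655, 467) = 408485 + 21 = 408506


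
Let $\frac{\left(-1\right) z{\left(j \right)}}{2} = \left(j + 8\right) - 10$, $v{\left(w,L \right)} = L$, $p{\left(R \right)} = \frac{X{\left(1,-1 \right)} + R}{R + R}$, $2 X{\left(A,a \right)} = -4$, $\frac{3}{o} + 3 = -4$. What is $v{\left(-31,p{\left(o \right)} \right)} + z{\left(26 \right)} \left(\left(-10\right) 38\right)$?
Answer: $\frac{109457}{6} \approx 18243.0$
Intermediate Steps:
$o = - \frac{3}{7}$ ($o = \frac{3}{-3 - 4} = \frac{3}{-7} = 3 \left(- \frac{1}{7}\right) = - \frac{3}{7} \approx -0.42857$)
$X{\left(A,a \right)} = -2$ ($X{\left(A,a \right)} = \frac{1}{2} \left(-4\right) = -2$)
$p{\left(R \right)} = \frac{-2 + R}{2 R}$ ($p{\left(R \right)} = \frac{-2 + R}{R + R} = \frac{-2 + R}{2 R}$)
$z{\left(j \right)} = 4 - 2 j$ ($z{\left(j \right)} = - 2 \left(\left(j + 8\right) - 10\right) = - 2 \left(\left(8 + j\right) - 10\right) = - 2 \left(-2 + j\right) = 4 - 2 j$)
$v{\left(-31,p{\left(o \right)} \right)} + z{\left(26 \right)} \left(\left(-10\right) 38\right) = \frac{-2 - \frac{3}{7}}{2 \left(- \frac{3}{7}\right)} + \left(4 - 52\right) \left(\left(-10\right) 38\right) = \frac{1}{2} \left(- \frac{7}{3}\right) \left(- \frac{17}{7}\right) + \left(4 - 52\right) \left(-380\right) = \frac{17}{6} - -18240 = \frac{17}{6} + 18240 = \frac{109457}{6}$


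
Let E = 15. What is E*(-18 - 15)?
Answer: -495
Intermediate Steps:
E*(-18 - 15) = 15*(-18 - 15) = 15*(-33) = -495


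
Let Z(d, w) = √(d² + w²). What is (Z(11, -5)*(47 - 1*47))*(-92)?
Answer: 0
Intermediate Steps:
(Z(11, -5)*(47 - 1*47))*(-92) = (√(11² + (-5)²)*(47 - 1*47))*(-92) = (√(121 + 25)*(47 - 47))*(-92) = (√146*0)*(-92) = 0*(-92) = 0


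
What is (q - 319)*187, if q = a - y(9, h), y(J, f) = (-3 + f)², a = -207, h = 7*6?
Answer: -382789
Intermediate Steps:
h = 42
q = -1728 (q = -207 - (-3 + 42)² = -207 - 1*39² = -207 - 1*1521 = -207 - 1521 = -1728)
(q - 319)*187 = (-1728 - 319)*187 = -2047*187 = -382789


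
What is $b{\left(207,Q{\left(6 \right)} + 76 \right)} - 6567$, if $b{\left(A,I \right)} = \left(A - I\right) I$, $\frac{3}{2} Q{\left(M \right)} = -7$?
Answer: $\frac{27995}{9} \approx 3110.6$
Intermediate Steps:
$Q{\left(M \right)} = - \frac{14}{3}$ ($Q{\left(M \right)} = \frac{2}{3} \left(-7\right) = - \frac{14}{3}$)
$b{\left(A,I \right)} = I \left(A - I\right)$
$b{\left(207,Q{\left(6 \right)} + 76 \right)} - 6567 = \left(- \frac{14}{3} + 76\right) \left(207 - \left(- \frac{14}{3} + 76\right)\right) - 6567 = \frac{214 \left(207 - \frac{214}{3}\right)}{3} - 6567 = \frac{214}{3} \cdot \frac{407}{3} - 6567 = \frac{87098}{9} - 6567 = \frac{27995}{9}$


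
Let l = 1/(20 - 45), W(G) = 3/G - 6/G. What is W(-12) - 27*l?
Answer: 133/100 ≈ 1.3300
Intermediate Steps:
W(G) = -3/G
l = -1/25 (l = 1/(-25) = -1/25 ≈ -0.040000)
W(-12) - 27*l = -3/(-12) - 27*(-1/25) = -3*(-1/12) + 27/25 = 1/4 + 27/25 = 133/100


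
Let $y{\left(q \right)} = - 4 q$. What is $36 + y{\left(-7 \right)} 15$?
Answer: $456$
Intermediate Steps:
$36 + y{\left(-7 \right)} 15 = 36 + \left(-4\right) \left(-7\right) 15 = 36 + 28 \cdot 15 = 36 + 420 = 456$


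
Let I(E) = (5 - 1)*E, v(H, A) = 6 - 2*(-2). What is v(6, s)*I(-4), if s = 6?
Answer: -160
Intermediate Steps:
v(H, A) = 10 (v(H, A) = 6 + 4 = 10)
I(E) = 4*E
v(6, s)*I(-4) = 10*(4*(-4)) = 10*(-16) = -160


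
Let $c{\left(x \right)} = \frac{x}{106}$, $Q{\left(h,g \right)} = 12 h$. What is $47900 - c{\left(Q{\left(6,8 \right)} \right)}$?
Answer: $\frac{2538664}{53} \approx 47899.0$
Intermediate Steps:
$c{\left(x \right)} = \frac{x}{106}$ ($c{\left(x \right)} = x \frac{1}{106} = \frac{x}{106}$)
$47900 - c{\left(Q{\left(6,8 \right)} \right)} = 47900 - \frac{12 \cdot 6}{106} = 47900 - \frac{1}{106} \cdot 72 = 47900 - \frac{36}{53} = \frac{2538664}{53}$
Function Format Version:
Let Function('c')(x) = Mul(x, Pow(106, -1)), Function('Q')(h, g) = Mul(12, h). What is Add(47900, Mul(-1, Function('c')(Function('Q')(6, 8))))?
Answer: Rational(2538664, 53) ≈ 47899.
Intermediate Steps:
Function('c')(x) = Mul(Rational(1, 106), x) (Function('c')(x) = Mul(x, Rational(1, 106)) = Mul(Rational(1, 106), x))
Add(47900, Mul(-1, Function('c')(Function('Q')(6, 8)))) = Add(47900, Mul(-1, Mul(Rational(1, 106), Mul(12, 6)))) = Add(47900, Mul(-1, Mul(Rational(1, 106), 72))) = Add(47900, Mul(-1, Rational(36, 53))) = Add(47900, Rational(-36, 53)) = Rational(2538664, 53)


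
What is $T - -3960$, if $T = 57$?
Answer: $4017$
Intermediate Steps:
$T - -3960 = 57 - -3960 = 57 + 3960 = 4017$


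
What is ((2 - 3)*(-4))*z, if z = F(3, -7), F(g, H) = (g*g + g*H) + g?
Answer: -36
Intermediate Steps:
F(g, H) = g + g**2 + H*g (F(g, H) = (g**2 + H*g) + g = g + g**2 + H*g)
z = -9 (z = 3*(1 - 7 + 3) = 3*(-3) = -9)
((2 - 3)*(-4))*z = ((2 - 3)*(-4))*(-9) = -1*(-4)*(-9) = 4*(-9) = -36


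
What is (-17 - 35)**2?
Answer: 2704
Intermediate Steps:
(-17 - 35)**2 = (-52)**2 = 2704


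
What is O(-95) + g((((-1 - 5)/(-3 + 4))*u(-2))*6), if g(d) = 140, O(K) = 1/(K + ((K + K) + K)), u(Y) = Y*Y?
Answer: 53199/380 ≈ 140.00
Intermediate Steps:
u(Y) = Y²
O(K) = 1/(4*K) (O(K) = 1/(K + (2*K + K)) = 1/(K + 3*K) = 1/(4*K))
O(-95) + g((((-1 - 5)/(-3 + 4))*u(-2))*6) = (¼)/(-95) + 140 = (¼)*(-1/95) + 140 = -1/380 + 140 = 53199/380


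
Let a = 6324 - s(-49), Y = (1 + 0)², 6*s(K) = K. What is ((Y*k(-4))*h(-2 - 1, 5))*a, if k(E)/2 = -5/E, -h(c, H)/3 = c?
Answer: 569895/4 ≈ 1.4247e+5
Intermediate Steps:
s(K) = K/6
h(c, H) = -3*c
Y = 1 (Y = 1² = 1)
a = 37993/6 (a = 6324 - (-49)/6 = 6324 - 1*(-49/6) = 6324 + 49/6 = 37993/6 ≈ 6332.2)
k(E) = -10/E (k(E) = 2*(-5/E) = -10/E)
((Y*k(-4))*h(-2 - 1, 5))*a = ((1*(-10/(-4)))*(-3*(-2 - 1)))*(37993/6) = ((1*(-10*(-¼)))*(-3*(-3)))*(37993/6) = ((1*(5/2))*9)*(37993/6) = ((5/2)*9)*(37993/6) = (45/2)*(37993/6) = 569895/4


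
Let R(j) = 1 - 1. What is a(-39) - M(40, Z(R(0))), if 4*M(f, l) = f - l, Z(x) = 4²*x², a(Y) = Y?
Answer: -49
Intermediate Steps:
R(j) = 0
Z(x) = 16*x²
M(f, l) = -l/4 + f/4 (M(f, l) = (f - l)/4 = -l/4 + f/4)
a(-39) - M(40, Z(R(0))) = -39 - (-4*0² + (¼)*40) = -39 - (-4*0 + 10) = -39 - (-¼*0 + 10) = -39 - (0 + 10) = -39 - 1*10 = -39 - 10 = -49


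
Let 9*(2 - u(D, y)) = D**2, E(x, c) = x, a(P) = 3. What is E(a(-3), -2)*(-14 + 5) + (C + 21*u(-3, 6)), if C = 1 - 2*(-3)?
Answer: 1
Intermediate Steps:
u(D, y) = 2 - D**2/9
C = 7 (C = 1 + 6 = 7)
E(a(-3), -2)*(-14 + 5) + (C + 21*u(-3, 6)) = 3*(-14 + 5) + (7 + 21*(2 - 1/9*(-3)**2)) = 3*(-9) + (7 + 21*(2 - 1/9*9)) = -27 + (7 + 21*(2 - 1)) = -27 + (7 + 21*1) = -27 + (7 + 21) = -27 + 28 = 1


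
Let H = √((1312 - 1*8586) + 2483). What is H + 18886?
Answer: 18886 + I*√4791 ≈ 18886.0 + 69.217*I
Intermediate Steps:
H = I*√4791 (H = √((1312 - 8586) + 2483) = √(-7274 + 2483) = √(-4791) = I*√4791 ≈ 69.217*I)
H + 18886 = I*√4791 + 18886 = 18886 + I*√4791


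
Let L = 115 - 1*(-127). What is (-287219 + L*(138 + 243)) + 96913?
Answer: -98104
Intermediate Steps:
L = 242 (L = 115 + 127 = 242)
(-287219 + L*(138 + 243)) + 96913 = (-287219 + 242*(138 + 243)) + 96913 = (-287219 + 242*381) + 96913 = (-287219 + 92202) + 96913 = -195017 + 96913 = -98104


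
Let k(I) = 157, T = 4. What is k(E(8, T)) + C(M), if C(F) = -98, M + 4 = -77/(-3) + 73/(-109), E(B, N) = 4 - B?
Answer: 59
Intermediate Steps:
M = 6866/327 (M = -4 + (-77/(-3) + 73/(-109)) = -4 + (-77*(-⅓) + 73*(-1/109)) = -4 + (77/3 - 73/109) = -4 + 8174/327 = 6866/327 ≈ 20.997)
k(E(8, T)) + C(M) = 157 - 98 = 59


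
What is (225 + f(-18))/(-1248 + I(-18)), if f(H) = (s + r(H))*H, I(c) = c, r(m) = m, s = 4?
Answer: -159/422 ≈ -0.37678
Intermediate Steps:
f(H) = H*(4 + H) (f(H) = (4 + H)*H = H*(4 + H))
(225 + f(-18))/(-1248 + I(-18)) = (225 - 18*(4 - 18))/(-1248 - 18) = (225 - 18*(-14))/(-1266) = (225 + 252)*(-1/1266) = 477*(-1/1266) = -159/422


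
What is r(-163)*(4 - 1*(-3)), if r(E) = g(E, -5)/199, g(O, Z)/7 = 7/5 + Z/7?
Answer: 168/995 ≈ 0.16884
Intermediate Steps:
g(O, Z) = 49/5 + Z (g(O, Z) = 7*(7/5 + Z/7) = 49/5 + Z)
r(E) = 24/995 (r(E) = (49/5 - 5)/199 = (24/5)*(1/199) = 24/995)
r(-163)*(4 - 1*(-3)) = 24*(4 - 1*(-3))/995 = 24*(4 + 3)/995 = (24/995)*7 = 168/995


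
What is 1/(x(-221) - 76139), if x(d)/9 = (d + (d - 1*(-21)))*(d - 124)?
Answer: 1/1231066 ≈ 8.1230e-7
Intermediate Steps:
x(d) = 9*(-124 + d)*(21 + 2*d) (x(d) = 9*((d + (d - 1*(-21)))*(d - 124)) = 9*((d + (d + 21))*(-124 + d)) = 9*((d + (21 + d))*(-124 + d)) = 9*((21 + 2*d)*(-124 + d)) = 9*((-124 + d)*(21 + 2*d)) = 9*(-124 + d)*(21 + 2*d))
1/(x(-221) - 76139) = 1/((-23436 - 2043*(-221) + 18*(-221)²) - 76139) = 1/((-23436 + 451503 + 18*48841) - 76139) = 1/((-23436 + 451503 + 879138) - 76139) = 1/(1307205 - 76139) = 1/1231066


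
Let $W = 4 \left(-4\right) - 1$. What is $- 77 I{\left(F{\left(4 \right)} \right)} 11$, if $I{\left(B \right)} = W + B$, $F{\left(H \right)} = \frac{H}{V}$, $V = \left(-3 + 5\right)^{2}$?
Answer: $13552$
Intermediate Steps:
$V = 4$ ($V = 2^{2} = 4$)
$F{\left(H \right)} = \frac{H}{4}$
$W = -17$ ($W = -16 - 1 = -17$)
$I{\left(B \right)} = -17 + B$
$- 77 I{\left(F{\left(4 \right)} \right)} 11 = - 77 \left(-17 + \frac{1}{4} \cdot 4\right) 11 = - 77 \left(-17 + 1\right) 11 = \left(-77\right) \left(-16\right) 11 = 1232 \cdot 11 = 13552$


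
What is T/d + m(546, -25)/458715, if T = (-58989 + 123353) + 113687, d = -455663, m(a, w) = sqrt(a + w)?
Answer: -178051/455663 + sqrt(521)/458715 ≈ -0.39070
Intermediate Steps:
T = 178051 (T = 64364 + 113687 = 178051)
T/d + m(546, -25)/458715 = 178051/(-455663) + sqrt(546 - 25)/458715 = 178051*(-1/455663) + sqrt(521)*(1/458715) = -178051/455663 + sqrt(521)/458715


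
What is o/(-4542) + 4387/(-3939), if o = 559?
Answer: -7375885/5963646 ≈ -1.2368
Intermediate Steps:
o/(-4542) + 4387/(-3939) = 559/(-4542) + 4387/(-3939) = 559*(-1/4542) + 4387*(-1/3939) = -559/4542 - 4387/3939 = -7375885/5963646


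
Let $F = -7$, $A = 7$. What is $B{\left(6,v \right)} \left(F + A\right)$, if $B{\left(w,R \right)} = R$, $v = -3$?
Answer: $0$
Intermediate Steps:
$B{\left(6,v \right)} \left(F + A\right) = - 3 \left(-7 + 7\right) = \left(-3\right) 0 = 0$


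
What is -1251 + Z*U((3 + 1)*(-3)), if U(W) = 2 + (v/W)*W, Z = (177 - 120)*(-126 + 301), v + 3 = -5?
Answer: -61101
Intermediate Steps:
v = -8 (v = -3 - 5 = -8)
Z = 9975 (Z = 57*175 = 9975)
U(W) = -6 (U(W) = 2 + (-8/W)*W = 2 - 8 = -6)
-1251 + Z*U((3 + 1)*(-3)) = -1251 + 9975*(-6) = -1251 - 59850 = -61101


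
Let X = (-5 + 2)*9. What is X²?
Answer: 729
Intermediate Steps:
X = -27 (X = -3*9 = -27)
X² = (-27)² = 729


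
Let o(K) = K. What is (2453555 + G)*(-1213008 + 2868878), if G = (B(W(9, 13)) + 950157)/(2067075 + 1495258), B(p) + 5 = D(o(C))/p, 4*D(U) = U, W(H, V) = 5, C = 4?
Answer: 14472934510893467464/3562333 ≈ 4.0628e+12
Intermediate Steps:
D(U) = U/4
B(p) = -5 + 1/p (B(p) = -5 + ((¼)*4)/p = -5 + 1/p)
G = 4750761/17811665 (G = ((-5 + 1/5) + 950157)/(2067075 + 1495258) = ((-5 + ⅕) + 950157)/3562333 = (-24/5 + 950157)*(1/3562333) = (4750761/5)*(1/3562333) = 4750761/17811665 ≈ 0.26672)
(2453555 + G)*(-1213008 + 2868878) = (2453555 + 4750761/17811665)*(-1213008 + 2868878) = (43701904469836/17811665)*1655870 = 14472934510893467464/3562333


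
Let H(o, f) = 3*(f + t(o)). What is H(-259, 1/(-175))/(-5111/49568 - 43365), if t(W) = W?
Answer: 6740157504/376166250425 ≈ 0.017918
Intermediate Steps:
H(o, f) = 3*f + 3*o (H(o, f) = 3*(f + o) = 3*f + 3*o)
H(-259, 1/(-175))/(-5111/49568 - 43365) = (3/(-175) + 3*(-259))/(-5111/49568 - 43365) = (3*(-1/175) - 777)/(-5111*1/49568 - 43365) = (-3/175 - 777)/(-5111/49568 - 43365) = -135978/(175*(-2149521431/49568)) = -135978/175*(-49568/2149521431) = 6740157504/376166250425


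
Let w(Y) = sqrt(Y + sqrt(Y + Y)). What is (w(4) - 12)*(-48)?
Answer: 576 - 48*sqrt(4 + 2*sqrt(2)) ≈ 450.57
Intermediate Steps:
w(Y) = sqrt(Y + sqrt(2)*sqrt(Y)) (w(Y) = sqrt(Y + sqrt(2*Y)) = sqrt(Y + sqrt(2)*sqrt(Y)))
(w(4) - 12)*(-48) = (sqrt(4 + sqrt(2)*sqrt(4)) - 12)*(-48) = (sqrt(4 + sqrt(2)*2) - 12)*(-48) = (sqrt(4 + 2*sqrt(2)) - 12)*(-48) = (-12 + sqrt(4 + 2*sqrt(2)))*(-48) = 576 - 48*sqrt(4 + 2*sqrt(2))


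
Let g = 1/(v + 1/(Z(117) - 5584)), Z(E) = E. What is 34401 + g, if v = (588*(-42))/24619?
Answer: 663613662854/19291093 ≈ 34400.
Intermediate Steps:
v = -3528/3517 (v = -24696*1/24619 = -3528/3517 ≈ -1.0031)
g = -19227439/19291093 (g = 1/(-3528/3517 + 1/(117 - 5584)) = 1/(-3528/3517 + 1/(-5467)) = 1/(-3528/3517 - 1/5467) = 1/(-19291093/19227439) = -19227439/19291093 ≈ -0.99670)
34401 + g = 34401 - 19227439/19291093 = 663613662854/19291093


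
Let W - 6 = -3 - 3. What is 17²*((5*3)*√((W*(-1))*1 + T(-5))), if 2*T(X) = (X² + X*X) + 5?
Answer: 4335*√110/2 ≈ 22733.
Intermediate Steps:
W = 0 (W = 6 + (-3 - 3) = 6 - 6 = 0)
T(X) = 5/2 + X² (T(X) = ((X² + X*X) + 5)/2 = ((X² + X²) + 5)/2 = (2*X² + 5)/2 = (5 + 2*X²)/2 = 5/2 + X²)
17²*((5*3)*√((W*(-1))*1 + T(-5))) = 17²*((5*3)*√((0*(-1))*1 + (5/2 + (-5)²))) = 289*(15*√(0*1 + (5/2 + 25))) = 289*(15*√(0 + 55/2)) = 289*(15*√(55/2)) = 289*(15*(√110/2)) = 289*(15*√110/2) = 4335*√110/2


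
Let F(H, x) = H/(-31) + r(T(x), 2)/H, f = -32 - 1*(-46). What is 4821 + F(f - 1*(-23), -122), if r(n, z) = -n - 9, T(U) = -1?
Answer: 5528070/1147 ≈ 4819.6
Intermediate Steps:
r(n, z) = -9 - n
f = 14 (f = -32 + 46 = 14)
F(H, x) = -8/H - H/31 (F(H, x) = H/(-31) + (-9 - 1*(-1))/H = H*(-1/31) + (-9 + 1)/H = -H/31 - 8/H = -8/H - H/31)
4821 + F(f - 1*(-23), -122) = 4821 + (-8/(14 - 1*(-23)) - (14 - 1*(-23))/31) = 4821 + (-8/(14 + 23) - (14 + 23)/31) = 4821 + (-8/37 - 1/31*37) = 4821 + (-8*1/37 - 37/31) = 4821 + (-8/37 - 37/31) = 4821 - 1617/1147 = 5528070/1147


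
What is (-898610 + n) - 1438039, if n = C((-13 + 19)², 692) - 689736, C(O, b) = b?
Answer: -3025693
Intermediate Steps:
n = -689044 (n = 692 - 689736 = -689044)
(-898610 + n) - 1438039 = (-898610 - 689044) - 1438039 = -1587654 - 1438039 = -3025693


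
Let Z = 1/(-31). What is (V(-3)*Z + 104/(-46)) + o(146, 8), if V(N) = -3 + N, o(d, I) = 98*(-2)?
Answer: -141222/713 ≈ -198.07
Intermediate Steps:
o(d, I) = -196
Z = -1/31 ≈ -0.032258
(V(-3)*Z + 104/(-46)) + o(146, 8) = ((-3 - 3)*(-1/31) + 104/(-46)) - 196 = (-6*(-1/31) + 104*(-1/46)) - 196 = (6/31 - 52/23) - 196 = -1474/713 - 196 = -141222/713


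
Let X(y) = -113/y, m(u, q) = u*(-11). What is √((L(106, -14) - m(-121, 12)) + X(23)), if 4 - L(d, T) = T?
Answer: 6*I*√19366/23 ≈ 36.303*I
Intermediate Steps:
m(u, q) = -11*u
L(d, T) = 4 - T
√((L(106, -14) - m(-121, 12)) + X(23)) = √(((4 - 1*(-14)) - (-11)*(-121)) - 113/23) = √(((4 + 14) - 1*1331) - 113*1/23) = √((18 - 1331) - 113/23) = √(-1313 - 113/23) = √(-30312/23) = 6*I*√19366/23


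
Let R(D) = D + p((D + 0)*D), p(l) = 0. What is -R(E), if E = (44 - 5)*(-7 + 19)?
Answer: -468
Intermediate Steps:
E = 468 (E = 39*12 = 468)
R(D) = D (R(D) = D + 0 = D)
-R(E) = -1*468 = -468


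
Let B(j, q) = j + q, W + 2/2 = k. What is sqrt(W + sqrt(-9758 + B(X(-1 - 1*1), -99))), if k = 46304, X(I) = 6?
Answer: sqrt(46303 + I*sqrt(9851)) ≈ 215.18 + 0.231*I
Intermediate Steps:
W = 46303 (W = -1 + 46304 = 46303)
sqrt(W + sqrt(-9758 + B(X(-1 - 1*1), -99))) = sqrt(46303 + sqrt(-9758 + (6 - 99))) = sqrt(46303 + sqrt(-9758 - 93)) = sqrt(46303 + sqrt(-9851)) = sqrt(46303 + I*sqrt(9851))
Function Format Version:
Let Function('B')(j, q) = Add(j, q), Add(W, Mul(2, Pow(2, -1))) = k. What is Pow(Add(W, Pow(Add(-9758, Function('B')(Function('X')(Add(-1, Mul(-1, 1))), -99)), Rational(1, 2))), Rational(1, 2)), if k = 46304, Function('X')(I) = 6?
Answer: Pow(Add(46303, Mul(I, Pow(9851, Rational(1, 2)))), Rational(1, 2)) ≈ Add(215.18, Mul(0.231, I))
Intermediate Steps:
W = 46303 (W = Add(-1, 46304) = 46303)
Pow(Add(W, Pow(Add(-9758, Function('B')(Function('X')(Add(-1, Mul(-1, 1))), -99)), Rational(1, 2))), Rational(1, 2)) = Pow(Add(46303, Pow(Add(-9758, Add(6, -99)), Rational(1, 2))), Rational(1, 2)) = Pow(Add(46303, Pow(Add(-9758, -93), Rational(1, 2))), Rational(1, 2)) = Pow(Add(46303, Pow(-9851, Rational(1, 2))), Rational(1, 2)) = Pow(Add(46303, Mul(I, Pow(9851, Rational(1, 2)))), Rational(1, 2))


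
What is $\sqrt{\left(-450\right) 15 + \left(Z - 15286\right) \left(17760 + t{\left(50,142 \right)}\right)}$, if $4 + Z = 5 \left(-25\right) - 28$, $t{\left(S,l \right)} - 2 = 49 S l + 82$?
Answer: $i \sqrt{5648191342} \approx 75155.0 i$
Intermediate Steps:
$t{\left(S,l \right)} = 84 + 49 S l$ ($t{\left(S,l \right)} = 2 + \left(49 S l + 82\right) = 2 + \left(82 + 49 S l\right) = 84 + 49 S l$)
$Z = -157$ ($Z = -4 + \left(5 \left(-25\right) - 28\right) = -4 - 153 = -157$)
$\sqrt{\left(-450\right) 15 + \left(Z - 15286\right) \left(17760 + t{\left(50,142 \right)}\right)} = \sqrt{\left(-450\right) 15 + \left(-157 - 15286\right) \left(17760 + \left(84 + 49 \cdot 50 \cdot 142\right)\right)} = \sqrt{-6750 - 15443 \left(17760 + \left(84 + 347900\right)\right)} = \sqrt{-6750 - 15443 \left(17760 + 347984\right)} = \sqrt{-6750 - 5648184592} = \sqrt{-5648191342} = i \sqrt{5648191342}$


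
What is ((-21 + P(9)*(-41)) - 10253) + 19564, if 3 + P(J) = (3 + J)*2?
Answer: 8429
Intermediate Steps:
P(J) = 3 + 2*J (P(J) = -3 + (3 + J)*2 = -3 + (6 + 2*J) = 3 + 2*J)
((-21 + P(9)*(-41)) - 10253) + 19564 = ((-21 + (3 + 2*9)*(-41)) - 10253) + 19564 = ((-21 + (3 + 18)*(-41)) - 10253) + 19564 = ((-21 + 21*(-41)) - 10253) + 19564 = ((-21 - 861) - 10253) + 19564 = (-882 - 10253) + 19564 = -11135 + 19564 = 8429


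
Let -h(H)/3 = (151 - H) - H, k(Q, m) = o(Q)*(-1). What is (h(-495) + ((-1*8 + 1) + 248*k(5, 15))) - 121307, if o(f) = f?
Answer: -125977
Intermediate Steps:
k(Q, m) = -Q (k(Q, m) = Q*(-1) = -Q)
h(H) = -453 + 6*H (h(H) = -3*((151 - H) - H) = -3*(151 - 2*H) = -453 + 6*H)
(h(-495) + ((-1*8 + 1) + 248*k(5, 15))) - 121307 = ((-453 + 6*(-495)) + ((-1*8 + 1) + 248*(-1*5))) - 121307 = ((-453 - 2970) + ((-8 + 1) + 248*(-5))) - 121307 = (-3423 + (-7 - 1240)) - 121307 = (-3423 - 1247) - 121307 = -4670 - 121307 = -125977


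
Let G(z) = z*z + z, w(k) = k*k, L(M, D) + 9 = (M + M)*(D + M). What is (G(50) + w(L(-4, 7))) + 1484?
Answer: 5123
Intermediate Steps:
L(M, D) = -9 + 2*M*(D + M) (L(M, D) = -9 + (M + M)*(D + M) = -9 + (2*M)*(D + M) = -9 + 2*M*(D + M))
w(k) = k**2
G(z) = z + z**2 (G(z) = z**2 + z = z + z**2)
(G(50) + w(L(-4, 7))) + 1484 = (50*(1 + 50) + (-9 + 2*(-4)**2 + 2*7*(-4))**2) + 1484 = (50*51 + (-9 + 2*16 - 56)**2) + 1484 = (2550 + (-9 + 32 - 56)**2) + 1484 = (2550 + (-33)**2) + 1484 = (2550 + 1089) + 1484 = 3639 + 1484 = 5123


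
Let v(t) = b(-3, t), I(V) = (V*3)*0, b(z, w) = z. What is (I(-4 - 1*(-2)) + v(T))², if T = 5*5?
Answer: 9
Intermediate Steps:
T = 25
I(V) = 0 (I(V) = (3*V)*0 = 0)
v(t) = -3
(I(-4 - 1*(-2)) + v(T))² = (0 - 3)² = (-3)² = 9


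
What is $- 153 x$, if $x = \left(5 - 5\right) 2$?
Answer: $0$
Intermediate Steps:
$x = 0$ ($x = 0 \cdot 2 = 0$)
$- 153 x = \left(-153\right) 0 = 0$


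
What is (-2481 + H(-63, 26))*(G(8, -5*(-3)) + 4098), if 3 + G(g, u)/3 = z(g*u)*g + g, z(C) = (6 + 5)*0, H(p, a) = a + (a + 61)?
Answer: -9739584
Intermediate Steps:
H(p, a) = 61 + 2*a (H(p, a) = a + (61 + a) = 61 + 2*a)
z(C) = 0 (z(C) = 11*0 = 0)
G(g, u) = -9 + 3*g (G(g, u) = -9 + 3*(0*g + g) = -9 + 3*(0 + g) = -9 + 3*g)
(-2481 + H(-63, 26))*(G(8, -5*(-3)) + 4098) = (-2481 + (61 + 2*26))*((-9 + 3*8) + 4098) = (-2481 + (61 + 52))*((-9 + 24) + 4098) = (-2481 + 113)*(15 + 4098) = -2368*4113 = -9739584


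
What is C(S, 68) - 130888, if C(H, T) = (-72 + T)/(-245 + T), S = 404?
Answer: -23167172/177 ≈ -1.3089e+5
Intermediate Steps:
C(H, T) = (-72 + T)/(-245 + T)
C(S, 68) - 130888 = (-72 + 68)/(-245 + 68) - 130888 = -4/(-177) - 130888 = -1/177*(-4) - 130888 = 4/177 - 130888 = -23167172/177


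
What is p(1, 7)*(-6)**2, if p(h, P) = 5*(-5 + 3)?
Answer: -360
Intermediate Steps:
p(h, P) = -10 (p(h, P) = 5*(-2) = -10)
p(1, 7)*(-6)**2 = -10*(-6)**2 = -10*36 = -360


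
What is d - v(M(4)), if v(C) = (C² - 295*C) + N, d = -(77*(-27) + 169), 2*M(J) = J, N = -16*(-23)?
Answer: 2128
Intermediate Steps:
N = 368
M(J) = J/2
d = 1910 (d = -(-2079 + 169) = -1*(-1910) = 1910)
v(C) = 368 + C² - 295*C (v(C) = (C² - 295*C) + 368 = 368 + C² - 295*C)
d - v(M(4)) = 1910 - (368 + ((½)*4)² - 295*4/2) = 1910 - (368 + 2² - 295*2) = 1910 - (368 + 4 - 590) = 1910 - 1*(-218) = 1910 + 218 = 2128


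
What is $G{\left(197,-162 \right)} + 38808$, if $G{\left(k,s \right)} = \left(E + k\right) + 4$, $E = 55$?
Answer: $39064$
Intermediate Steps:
$G{\left(k,s \right)} = 59 + k$ ($G{\left(k,s \right)} = \left(55 + k\right) + 4 = 59 + k$)
$G{\left(197,-162 \right)} + 38808 = \left(59 + 197\right) + 38808 = 256 + 38808 = 39064$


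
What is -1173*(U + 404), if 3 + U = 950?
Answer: -1584723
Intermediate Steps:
U = 947 (U = -3 + 950 = 947)
-1173*(U + 404) = -1173*(947 + 404) = -1173*1351 = -1584723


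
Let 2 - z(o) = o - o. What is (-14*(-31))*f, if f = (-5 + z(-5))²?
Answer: 3906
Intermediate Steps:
z(o) = 2 (z(o) = 2 - (o - o) = 2 - 1*0 = 2 + 0 = 2)
f = 9 (f = (-5 + 2)² = (-3)² = 9)
(-14*(-31))*f = -14*(-31)*9 = 434*9 = 3906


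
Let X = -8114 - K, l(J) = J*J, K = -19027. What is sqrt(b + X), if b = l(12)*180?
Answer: sqrt(36833) ≈ 191.92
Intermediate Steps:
l(J) = J**2
b = 25920 (b = 12**2*180 = 144*180 = 25920)
X = 10913 (X = -8114 - 1*(-19027) = -8114 + 19027 = 10913)
sqrt(b + X) = sqrt(25920 + 10913) = sqrt(36833)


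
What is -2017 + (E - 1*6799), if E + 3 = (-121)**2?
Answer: 5822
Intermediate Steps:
E = 14638 (E = -3 + (-121)**2 = -3 + 14641 = 14638)
-2017 + (E - 1*6799) = -2017 + (14638 - 1*6799) = -2017 + (14638 - 6799) = -2017 + 7839 = 5822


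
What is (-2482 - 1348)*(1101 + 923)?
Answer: -7751920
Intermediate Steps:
(-2482 - 1348)*(1101 + 923) = -3830*2024 = -7751920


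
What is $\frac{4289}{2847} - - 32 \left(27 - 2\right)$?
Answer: $\frac{2281889}{2847} \approx 801.51$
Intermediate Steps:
$\frac{4289}{2847} - - 32 \left(27 - 2\right) = 4289 \cdot \frac{1}{2847} - \left(-32\right) 25 = \frac{4289}{2847} - -800 = \frac{4289}{2847} + 800 = \frac{2281889}{2847}$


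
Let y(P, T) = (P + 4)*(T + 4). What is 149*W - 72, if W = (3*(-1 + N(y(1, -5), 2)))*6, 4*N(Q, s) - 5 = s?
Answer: 3879/2 ≈ 1939.5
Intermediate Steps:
y(P, T) = (4 + P)*(4 + T)
N(Q, s) = 5/4 + s/4
W = 27/2 (W = (3*(-1 + (5/4 + (¼)*2)))*6 = (3*(-1 + (5/4 + ½)))*6 = (3*(-1 + 7/4))*6 = (3*(¾))*6 = (9/4)*6 = 27/2 ≈ 13.500)
149*W - 72 = 149*(27/2) - 72 = 4023/2 - 72 = 3879/2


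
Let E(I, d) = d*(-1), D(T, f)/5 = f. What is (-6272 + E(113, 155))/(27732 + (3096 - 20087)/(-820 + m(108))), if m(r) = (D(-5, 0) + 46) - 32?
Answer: -398474/1720691 ≈ -0.23158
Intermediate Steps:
D(T, f) = 5*f
E(I, d) = -d
m(r) = 14 (m(r) = (5*0 + 46) - 32 = (0 + 46) - 32 = 46 - 32 = 14)
(-6272 + E(113, 155))/(27732 + (3096 - 20087)/(-820 + m(108))) = (-6272 - 1*155)/(27732 + (3096 - 20087)/(-820 + 14)) = (-6272 - 155)/(27732 - 16991/(-806)) = -6427/(27732 - 16991*(-1/806)) = -6427/(27732 + 1307/62) = -6427/1720691/62 = -6427*62/1720691 = -398474/1720691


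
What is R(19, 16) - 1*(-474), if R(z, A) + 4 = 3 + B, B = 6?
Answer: 479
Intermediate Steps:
R(z, A) = 5 (R(z, A) = -4 + (3 + 6) = -4 + 9 = 5)
R(19, 16) - 1*(-474) = 5 - 1*(-474) = 5 + 474 = 479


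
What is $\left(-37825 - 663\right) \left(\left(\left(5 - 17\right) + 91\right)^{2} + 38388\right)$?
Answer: $-1717680952$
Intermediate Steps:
$\left(-37825 - 663\right) \left(\left(\left(5 - 17\right) + 91\right)^{2} + 38388\right) = - 38488 \left(\left(\left(5 - 17\right) + 91\right)^{2} + 38388\right) = - 38488 \left(\left(-12 + 91\right)^{2} + 38388\right) = - 38488 \left(79^{2} + 38388\right) = - 38488 \left(6241 + 38388\right) = \left(-38488\right) 44629 = -1717680952$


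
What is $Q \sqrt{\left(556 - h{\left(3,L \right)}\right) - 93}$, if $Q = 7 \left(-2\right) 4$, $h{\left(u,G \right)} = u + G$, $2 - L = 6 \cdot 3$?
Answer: $- 112 \sqrt{119} \approx -1221.8$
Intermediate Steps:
$L = -16$ ($L = 2 - 6 \cdot 3 = 2 - 18 = -16$)
$h{\left(u,G \right)} = G + u$
$Q = -56$ ($Q = \left(-14\right) 4 = -56$)
$Q \sqrt{\left(556 - h{\left(3,L \right)}\right) - 93} = - 56 \sqrt{\left(556 - \left(-16 + 3\right)\right) - 93} = - 56 \sqrt{\left(556 - -13\right) - 93} = - 56 \sqrt{\left(556 + 13\right) - 93} = - 56 \sqrt{569 - 93} = - 56 \sqrt{476} = - 56 \cdot 2 \sqrt{119} = - 112 \sqrt{119}$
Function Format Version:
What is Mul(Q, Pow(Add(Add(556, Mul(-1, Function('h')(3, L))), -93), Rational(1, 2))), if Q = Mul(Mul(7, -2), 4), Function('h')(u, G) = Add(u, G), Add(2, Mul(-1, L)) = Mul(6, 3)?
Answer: Mul(-112, Pow(119, Rational(1, 2))) ≈ -1221.8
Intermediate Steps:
L = -16 (L = Add(2, Mul(-1, Mul(6, 3))) = Add(2, Mul(-1, 18)) = Add(2, -18) = -16)
Function('h')(u, G) = Add(G, u)
Q = -56 (Q = Mul(-14, 4) = -56)
Mul(Q, Pow(Add(Add(556, Mul(-1, Function('h')(3, L))), -93), Rational(1, 2))) = Mul(-56, Pow(Add(Add(556, Mul(-1, Add(-16, 3))), -93), Rational(1, 2))) = Mul(-56, Pow(Add(Add(556, Mul(-1, -13)), -93), Rational(1, 2))) = Mul(-56, Pow(Add(Add(556, 13), -93), Rational(1, 2))) = Mul(-56, Pow(Add(569, -93), Rational(1, 2))) = Mul(-56, Pow(476, Rational(1, 2))) = Mul(-56, Mul(2, Pow(119, Rational(1, 2)))) = Mul(-112, Pow(119, Rational(1, 2)))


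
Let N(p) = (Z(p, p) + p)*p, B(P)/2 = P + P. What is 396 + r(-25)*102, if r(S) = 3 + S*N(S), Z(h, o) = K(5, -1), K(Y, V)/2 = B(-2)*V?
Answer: -573048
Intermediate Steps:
B(P) = 4*P (B(P) = 2*(P + P) = 2*(2*P) = 4*P)
K(Y, V) = -16*V (K(Y, V) = 2*((4*(-2))*V) = 2*(-8*V) = -16*V)
Z(h, o) = 16 (Z(h, o) = -16*(-1) = 16)
N(p) = p*(16 + p) (N(p) = (16 + p)*p = p*(16 + p))
r(S) = 3 + S²*(16 + S) (r(S) = 3 + S*(S*(16 + S)) = 3 + S²*(16 + S))
396 + r(-25)*102 = 396 + (3 + (-25)²*(16 - 25))*102 = 396 + (3 + 625*(-9))*102 = 396 + (3 - 5625)*102 = 396 - 5622*102 = 396 - 573444 = -573048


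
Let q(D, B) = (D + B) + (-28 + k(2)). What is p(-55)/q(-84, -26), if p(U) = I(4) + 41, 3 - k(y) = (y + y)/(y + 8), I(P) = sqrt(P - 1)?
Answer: -205/677 - 5*sqrt(3)/677 ≈ -0.31560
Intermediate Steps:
I(P) = sqrt(-1 + P)
k(y) = 3 - 2*y/(8 + y) (k(y) = 3 - (y + y)/(y + 8) = 3 - 2*y/(8 + y))
p(U) = 41 + sqrt(3) (p(U) = sqrt(-1 + 4) + 41 = sqrt(3) + 41 = 41 + sqrt(3))
q(D, B) = -127/5 + B + D (q(D, B) = (D + B) + (-28 + (24 + 2)/(8 + 2)) = (B + D) + (-28 + 26/10) = (B + D) + (-28 + (1/10)*26) = (B + D) + (-28 + 13/5) = (B + D) - 127/5 = -127/5 + B + D)
p(-55)/q(-84, -26) = (41 + sqrt(3))/(-127/5 - 26 - 84) = (41 + sqrt(3))/(-677/5) = (41 + sqrt(3))*(-5/677) = -205/677 - 5*sqrt(3)/677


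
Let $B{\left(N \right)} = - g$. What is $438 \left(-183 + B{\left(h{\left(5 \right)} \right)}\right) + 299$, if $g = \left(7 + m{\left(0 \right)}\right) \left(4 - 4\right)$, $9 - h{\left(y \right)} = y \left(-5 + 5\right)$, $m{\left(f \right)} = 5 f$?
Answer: $-79855$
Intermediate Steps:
$h{\left(y \right)} = 9$ ($h{\left(y \right)} = 9 - y \left(-5 + 5\right) = 9 - y 0 = 9 - 0 = 9 + 0 = 9$)
$g = 0$ ($g = \left(7 + 5 \cdot 0\right) \left(4 - 4\right) = \left(7 + 0\right) 0 = 7 \cdot 0 = 0$)
$B{\left(N \right)} = 0$ ($B{\left(N \right)} = \left(-1\right) 0 = 0$)
$438 \left(-183 + B{\left(h{\left(5 \right)} \right)}\right) + 299 = 438 \left(-183 + 0\right) + 299 = 438 \left(-183\right) + 299 = -80154 + 299 = -79855$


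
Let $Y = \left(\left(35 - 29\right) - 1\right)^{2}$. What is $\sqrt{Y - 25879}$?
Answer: $i \sqrt{25854} \approx 160.79 i$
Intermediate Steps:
$Y = 25$ ($Y = \left(\left(35 - 29\right) - 1\right)^{2} = \left(6 - 1\right)^{2} = 5^{2} = 25$)
$\sqrt{Y - 25879} = \sqrt{25 - 25879} = \sqrt{-25854} = i \sqrt{25854}$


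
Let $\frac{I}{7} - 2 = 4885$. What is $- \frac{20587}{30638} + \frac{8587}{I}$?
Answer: $- \frac{441172177}{1048095342} \approx -0.42093$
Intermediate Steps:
$I = 34209$ ($I = 14 + 7 \cdot 4885 = 14 + 34195 = 34209$)
$- \frac{20587}{30638} + \frac{8587}{I} = - \frac{20587}{30638} + \frac{8587}{34209} = - \frac{441172177}{1048095342}$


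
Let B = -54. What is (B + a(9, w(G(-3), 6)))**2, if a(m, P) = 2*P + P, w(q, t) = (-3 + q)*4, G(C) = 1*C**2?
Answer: 324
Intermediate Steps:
G(C) = C**2
w(q, t) = -12 + 4*q
a(m, P) = 3*P
(B + a(9, w(G(-3), 6)))**2 = (-54 + 3*(-12 + 4*(-3)**2))**2 = (-54 + 3*(-12 + 4*9))**2 = (-54 + 3*(-12 + 36))**2 = (-54 + 3*24)**2 = (-54 + 72)**2 = 18**2 = 324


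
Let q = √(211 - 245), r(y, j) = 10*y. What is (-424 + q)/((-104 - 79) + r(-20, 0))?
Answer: 424/383 - I*√34/383 ≈ 1.107 - 0.015224*I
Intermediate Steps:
q = I*√34 (q = √(-34) = I*√34 ≈ 5.8309*I)
(-424 + q)/((-104 - 79) + r(-20, 0)) = (-424 + I*√34)/((-104 - 79) + 10*(-20)) = (-424 + I*√34)/(-183 - 200) = (-424 + I*√34)/(-383) = (-424 + I*√34)*(-1/383) = 424/383 - I*√34/383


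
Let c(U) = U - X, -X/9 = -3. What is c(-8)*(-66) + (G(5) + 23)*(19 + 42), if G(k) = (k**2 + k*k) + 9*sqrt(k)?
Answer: 6763 + 549*sqrt(5) ≈ 7990.6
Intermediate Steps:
X = 27 (X = -9*(-3) = 27)
G(k) = 2*k**2 + 9*sqrt(k) (G(k) = (k**2 + k**2) + 9*sqrt(k) = 2*k**2 + 9*sqrt(k))
c(U) = -27 + U (c(U) = U - 1*27 = U - 27 = -27 + U)
c(-8)*(-66) + (G(5) + 23)*(19 + 42) = (-27 - 8)*(-66) + ((2*5**2 + 9*sqrt(5)) + 23)*(19 + 42) = -35*(-66) + ((2*25 + 9*sqrt(5)) + 23)*61 = 2310 + ((50 + 9*sqrt(5)) + 23)*61 = 2310 + (73 + 9*sqrt(5))*61 = 2310 + (4453 + 549*sqrt(5)) = 6763 + 549*sqrt(5)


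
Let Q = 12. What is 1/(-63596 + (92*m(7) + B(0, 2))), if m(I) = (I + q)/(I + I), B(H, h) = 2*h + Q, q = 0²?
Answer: -1/63534 ≈ -1.5740e-5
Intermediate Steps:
q = 0
B(H, h) = 12 + 2*h (B(H, h) = 2*h + 12 = 12 + 2*h)
m(I) = ½ (m(I) = (I + 0)/(I + I) = I/((2*I)) = I*(1/(2*I)) = ½)
1/(-63596 + (92*m(7) + B(0, 2))) = 1/(-63596 + (92*(½) + (12 + 2*2))) = 1/(-63596 + (46 + (12 + 4))) = 1/(-63596 + (46 + 16)) = 1/(-63596 + 62) = 1/(-63534) = -1/63534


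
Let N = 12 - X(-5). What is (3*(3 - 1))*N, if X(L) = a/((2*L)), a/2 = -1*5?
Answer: 66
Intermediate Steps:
a = -10 (a = 2*(-1*5) = 2*(-5) = -10)
X(L) = -5/L (X(L) = -10*1/(2*L) = -5/L)
N = 11 (N = 12 - (-5)/(-5) = 12 - (-5)*(-1)/5 = 12 - 1*1 = 12 - 1 = 11)
(3*(3 - 1))*N = (3*(3 - 1))*11 = (3*2)*11 = 6*11 = 66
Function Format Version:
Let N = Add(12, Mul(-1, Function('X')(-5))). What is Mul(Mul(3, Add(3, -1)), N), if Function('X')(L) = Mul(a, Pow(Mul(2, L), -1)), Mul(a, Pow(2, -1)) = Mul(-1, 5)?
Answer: 66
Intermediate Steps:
a = -10 (a = Mul(2, Mul(-1, 5)) = Mul(2, -5) = -10)
Function('X')(L) = Mul(-5, Pow(L, -1)) (Function('X')(L) = Mul(-10, Pow(Mul(2, L), -1)) = Mul(-10, Mul(Rational(1, 2), Pow(L, -1))) = Mul(-5, Pow(L, -1)))
N = 11 (N = Add(12, Mul(-1, Mul(-5, Pow(-5, -1)))) = Add(12, Mul(-1, Mul(-5, Rational(-1, 5)))) = Add(12, Mul(-1, 1)) = Add(12, -1) = 11)
Mul(Mul(3, Add(3, -1)), N) = Mul(Mul(3, Add(3, -1)), 11) = Mul(Mul(3, 2), 11) = Mul(6, 11) = 66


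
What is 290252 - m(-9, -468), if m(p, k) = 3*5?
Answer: 290237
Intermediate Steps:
m(p, k) = 15
290252 - m(-9, -468) = 290252 - 1*15 = 290252 - 15 = 290237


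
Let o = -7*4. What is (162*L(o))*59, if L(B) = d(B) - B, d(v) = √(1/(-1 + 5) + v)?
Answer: 267624 + 4779*I*√111 ≈ 2.6762e+5 + 50350.0*I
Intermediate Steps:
d(v) = √(¼ + v) (d(v) = √(1/4 + v) = √(¼ + v))
o = -28
L(B) = √(1 + 4*B)/2 - B
(162*L(o))*59 = (162*(√(1 + 4*(-28))/2 - 1*(-28)))*59 = (162*(√(1 - 112)/2 + 28))*59 = (162*(√(-111)/2 + 28))*59 = (162*((I*√111)/2 + 28))*59 = (162*(I*√111/2 + 28))*59 = (162*(28 + I*√111/2))*59 = (4536 + 81*I*√111)*59 = 267624 + 4779*I*√111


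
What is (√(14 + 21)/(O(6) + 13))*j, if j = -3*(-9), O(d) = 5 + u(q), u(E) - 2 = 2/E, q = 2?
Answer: 9*√35/7 ≈ 7.6064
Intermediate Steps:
u(E) = 2 + 2/E
O(d) = 8 (O(d) = 5 + (2 + 2/2) = 5 + (2 + 2*(½)) = 5 + (2 + 1) = 5 + 3 = 8)
j = 27
(√(14 + 21)/(O(6) + 13))*j = (√(14 + 21)/(8 + 13))*27 = (√35/21)*27 = 9*√35/7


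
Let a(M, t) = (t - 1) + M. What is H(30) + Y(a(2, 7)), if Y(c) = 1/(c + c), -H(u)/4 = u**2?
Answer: -57599/16 ≈ -3599.9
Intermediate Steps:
a(M, t) = -1 + M + t (a(M, t) = (-1 + t) + M = -1 + M + t)
H(u) = -4*u**2
Y(c) = 1/(2*c)
H(30) + Y(a(2, 7)) = -4*30**2 + 1/(2*(-1 + 2 + 7)) = -4*900 + (1/2)/8 = -3600 + (1/2)*(1/8) = -3600 + 1/16 = -57599/16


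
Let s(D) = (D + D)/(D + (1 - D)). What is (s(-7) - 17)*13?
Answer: -403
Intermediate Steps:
s(D) = 2*D (s(D) = (2*D)/1 = (2*D)*1 = 2*D)
(s(-7) - 17)*13 = (2*(-7) - 17)*13 = (-14 - 17)*13 = -31*13 = -403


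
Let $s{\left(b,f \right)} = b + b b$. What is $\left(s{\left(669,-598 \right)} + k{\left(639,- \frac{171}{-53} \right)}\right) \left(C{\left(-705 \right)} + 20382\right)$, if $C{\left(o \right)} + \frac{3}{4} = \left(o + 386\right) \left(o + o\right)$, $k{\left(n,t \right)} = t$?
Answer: $\frac{44678231787285}{212} \approx 2.1075 \cdot 10^{11}$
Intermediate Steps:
$C{\left(o \right)} = - \frac{3}{4} + 2 o \left(386 + o\right)$ ($C{\left(o \right)} = - \frac{3}{4} + \left(o + 386\right) \left(o + o\right) = - \frac{3}{4} + \left(386 + o\right) 2 o = - \frac{3}{4} + 2 o \left(386 + o\right)$)
$s{\left(b,f \right)} = b + b^{2}$
$\left(s{\left(669,-598 \right)} + k{\left(639,- \frac{171}{-53} \right)}\right) \left(C{\left(-705 \right)} + 20382\right) = \left(669 \left(1 + 669\right) - \frac{171}{-53}\right) \left(\left(- \frac{3}{4} + 2 \left(-705\right)^{2} + 772 \left(-705\right)\right) + 20382\right) = \left(669 \cdot 670 - - \frac{171}{53}\right) \left(\left(- \frac{3}{4} + 2 \cdot 497025 - 544260\right) + 20382\right) = \left(448230 + \frac{171}{53}\right) \left(\left(- \frac{3}{4} + 994050 - 544260\right) + 20382\right) = \frac{23756361 \left(\frac{1799157}{4} + 20382\right)}{53} = \frac{23756361}{53} \cdot \frac{1880685}{4} = \frac{44678231787285}{212}$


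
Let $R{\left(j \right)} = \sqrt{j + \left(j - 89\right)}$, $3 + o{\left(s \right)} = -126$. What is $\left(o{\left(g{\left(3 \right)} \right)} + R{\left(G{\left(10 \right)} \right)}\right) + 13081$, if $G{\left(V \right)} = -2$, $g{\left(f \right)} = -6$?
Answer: $12952 + i \sqrt{93} \approx 12952.0 + 9.6436 i$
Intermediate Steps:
$o{\left(s \right)} = -129$ ($o{\left(s \right)} = -3 - 126 = -129$)
$R{\left(j \right)} = \sqrt{-89 + 2 j}$ ($R{\left(j \right)} = \sqrt{j + \left(-89 + j\right)} = \sqrt{-89 + 2 j}$)
$\left(o{\left(g{\left(3 \right)} \right)} + R{\left(G{\left(10 \right)} \right)}\right) + 13081 = \left(-129 + \sqrt{-89 + 2 \left(-2\right)}\right) + 13081 = \left(-129 + \sqrt{-89 - 4}\right) + 13081 = \left(-129 + \sqrt{-93}\right) + 13081 = \left(-129 + i \sqrt{93}\right) + 13081 = 12952 + i \sqrt{93}$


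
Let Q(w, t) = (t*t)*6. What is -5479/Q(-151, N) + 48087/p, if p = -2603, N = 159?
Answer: -53345887/2882034 ≈ -18.510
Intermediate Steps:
Q(w, t) = 6*t² (Q(w, t) = t²*6 = 6*t²)
-5479/Q(-151, N) + 48087/p = -5479/(6*159²) + 48087/(-2603) = -5479/(6*25281) + 48087*(-1/2603) = -5479/151686 - 351/19 = -53345887/2882034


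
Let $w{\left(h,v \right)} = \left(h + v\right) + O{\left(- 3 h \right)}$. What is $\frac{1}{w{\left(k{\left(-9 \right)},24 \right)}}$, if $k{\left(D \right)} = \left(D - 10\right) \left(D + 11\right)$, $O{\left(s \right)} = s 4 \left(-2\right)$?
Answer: $- \frac{1}{926} \approx -0.0010799$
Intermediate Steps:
$O{\left(s \right)} = - 8 s$ ($O{\left(s \right)} = 4 s \left(-2\right) = - 8 s$)
$k{\left(D \right)} = \left(-10 + D\right) \left(11 + D\right)$
$w{\left(h,v \right)} = v + 25 h$ ($w{\left(h,v \right)} = \left(h + v\right) - 8 \left(- 3 h\right) = \left(h + v\right) + 24 h = v + 25 h$)
$\frac{1}{w{\left(k{\left(-9 \right)},24 \right)}} = \frac{1}{24 + 25 \left(-110 - 9 + \left(-9\right)^{2}\right)} = \frac{1}{24 + 25 \left(-110 - 9 + 81\right)} = \frac{1}{24 + 25 \left(-38\right)} = \frac{1}{24 - 950} = \frac{1}{-926} = - \frac{1}{926}$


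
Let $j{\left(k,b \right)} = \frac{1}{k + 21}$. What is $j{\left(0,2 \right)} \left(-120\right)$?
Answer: $- \frac{40}{7} \approx -5.7143$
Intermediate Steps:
$j{\left(k,b \right)} = \frac{1}{21 + k}$
$j{\left(0,2 \right)} \left(-120\right) = \frac{1}{21 + 0} \left(-120\right) = \frac{1}{21} \left(-120\right) = - \frac{40}{7}$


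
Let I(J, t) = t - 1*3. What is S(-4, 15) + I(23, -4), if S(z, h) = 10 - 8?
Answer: -5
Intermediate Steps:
I(J, t) = -3 + t (I(J, t) = t - 3 = -3 + t)
S(z, h) = 2
S(-4, 15) + I(23, -4) = 2 + (-3 - 4) = 2 - 7 = -5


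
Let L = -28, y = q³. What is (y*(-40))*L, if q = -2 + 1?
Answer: -1120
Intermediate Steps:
q = -1
y = -1 (y = (-1)³ = -1)
(y*(-40))*L = -1*(-40)*(-28) = 40*(-28) = -1120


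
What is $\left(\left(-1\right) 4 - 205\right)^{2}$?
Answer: $43681$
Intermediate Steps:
$\left(\left(-1\right) 4 - 205\right)^{2} = \left(-4 - 205\right)^{2} = \left(-209\right)^{2} = 43681$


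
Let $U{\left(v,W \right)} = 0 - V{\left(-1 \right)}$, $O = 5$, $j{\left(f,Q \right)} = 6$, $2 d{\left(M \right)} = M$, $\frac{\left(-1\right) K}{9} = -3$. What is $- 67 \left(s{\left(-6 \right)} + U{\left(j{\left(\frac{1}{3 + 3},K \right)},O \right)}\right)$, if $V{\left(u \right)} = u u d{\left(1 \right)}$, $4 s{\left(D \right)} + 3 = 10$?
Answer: $- \frac{335}{4} \approx -83.75$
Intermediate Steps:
$K = 27$ ($K = \left(-9\right) \left(-3\right) = 27$)
$d{\left(M \right)} = \frac{M}{2}$
$s{\left(D \right)} = \frac{7}{4}$ ($s{\left(D \right)} = - \frac{3}{4} + \frac{1}{4} \cdot 10 = - \frac{3}{4} + \frac{5}{2} = \frac{7}{4}$)
$V{\left(u \right)} = \frac{u^{2}}{2}$ ($V{\left(u \right)} = u u \frac{1}{2} \cdot 1 = u^{2} \cdot \frac{1}{2} = \frac{u^{2}}{2}$)
$U{\left(v,W \right)} = - \frac{1}{2}$ ($U{\left(v,W \right)} = 0 - \frac{\left(-1\right)^{2}}{2} = 0 - \frac{1}{2} \cdot 1 = 0 - \frac{1}{2} = - \frac{1}{2}$)
$- 67 \left(s{\left(-6 \right)} + U{\left(j{\left(\frac{1}{3 + 3},K \right)},O \right)}\right) = - 67 \left(\frac{7}{4} - \frac{1}{2}\right) = \left(-67\right) \frac{5}{4} = - \frac{335}{4}$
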